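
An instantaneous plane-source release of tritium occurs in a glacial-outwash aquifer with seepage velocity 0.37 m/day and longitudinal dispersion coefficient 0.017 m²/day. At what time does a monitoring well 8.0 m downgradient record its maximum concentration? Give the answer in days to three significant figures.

21.5 days

For the 1D instantaneous-source solution, setting ∂C/∂t = 0 at fixed x gives v²t² + 2Dt − x² = 0, so t = (√(D² + v²x²) − D)/v².
√(D² + v²x²) = √(0.017² + 0.37² × 8.0²) = 2.960; v² = 0.1369.
t = (2.960 − 0.017)/0.1369 = 21.5 days (vs. the pure-advection estimate x/v = 21.6 d).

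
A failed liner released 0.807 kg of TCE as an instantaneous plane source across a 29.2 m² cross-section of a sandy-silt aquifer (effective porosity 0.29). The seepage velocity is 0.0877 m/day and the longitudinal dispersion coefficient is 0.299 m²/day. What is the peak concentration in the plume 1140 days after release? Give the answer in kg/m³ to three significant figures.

The peak of an instantaneous 1D plume sits at x = vt; there the Gaussian factor is 1 and C_max = M/(n_e·A·√(4πDt)), where n_e·A is the pore area the mass is dissolved in.
√(4πDt) = √(4π × 0.299 × 1140) = 65.45 m, so C_max = 0.807/(0.29 × 29.2 × 65.45) = 0.00146 kg/m³.

0.00146 kg/m³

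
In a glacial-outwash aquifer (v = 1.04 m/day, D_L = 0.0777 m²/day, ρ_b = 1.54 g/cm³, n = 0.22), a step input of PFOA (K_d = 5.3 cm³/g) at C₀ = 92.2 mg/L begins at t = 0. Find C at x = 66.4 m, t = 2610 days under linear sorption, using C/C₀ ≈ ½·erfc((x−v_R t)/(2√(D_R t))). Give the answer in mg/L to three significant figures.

Retardation factor R = 1 + ρ_b·K_d/n = 1 + 1.54 × 5.3/0.22 = 38.10.
Sorption retards both mechanisms: v_R = v/R = 0.02730 m/day, D_R = D/R = 0.002039 m²/day.
v_R·t = 0.02730 × 2610 = 71.253 m; 2√(D_R t) = 4.614 m; argument = (66.4 − 71.253)/4.614 = -1.052.
C = C₀ × ½·erfc(-1.052) = 92.2 × 0.9316 = 85.9 mg/L.

85.9 mg/L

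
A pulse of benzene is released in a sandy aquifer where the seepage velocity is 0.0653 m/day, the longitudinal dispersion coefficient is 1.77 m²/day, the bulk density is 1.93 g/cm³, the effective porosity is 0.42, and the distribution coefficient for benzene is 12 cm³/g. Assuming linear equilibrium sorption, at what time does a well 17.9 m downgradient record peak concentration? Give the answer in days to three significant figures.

4620 days

Retardation factor R = 1 + ρ_b·K_d/n = 1 + 1.93 × 12/0.42 = 56.14.
Sorption retards both mechanisms: v_R = v/R = 0.001163 m/day, D_R = D/R = 0.03153 m²/day.
Peak time from v_R²t² + 2D_R t − x² = 0: t = (√(D_R² + v_R²x²) − D_R)/v_R².
√(D_R² + v_R²x²) = √(0.03153² + 0.001163² × 17.9²) = 0.03778; v_R² = 1.353e-06.
t = (0.03778 − 0.03153)/1.353e-06 = 4620 days.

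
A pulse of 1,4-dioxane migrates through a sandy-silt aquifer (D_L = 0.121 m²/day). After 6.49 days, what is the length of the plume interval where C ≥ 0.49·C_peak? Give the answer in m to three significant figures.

The plume is Gaussian with σ = √(2Dt) = √(2 × 0.121 × 6.49) = 1.253 m.
C/C_peak = exp(−Δx²/(2σ²)) = 0.49 ⇒ Δx = σ·√(−2 ln 0.49) = 1.253 × 1.194 = 1.496 m.
Width = 2Δx = 2.99 m.

2.99 m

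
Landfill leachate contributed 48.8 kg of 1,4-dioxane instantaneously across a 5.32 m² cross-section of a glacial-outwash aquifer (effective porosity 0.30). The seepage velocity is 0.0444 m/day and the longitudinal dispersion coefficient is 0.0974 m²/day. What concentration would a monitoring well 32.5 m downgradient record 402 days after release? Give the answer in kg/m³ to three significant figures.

For an instantaneous plane source, C(x,t) = M/(n_e·A·√(4πDt)) · exp(−(x−vt)²/(4Dt)), with n_e·A the pore (flow) area.
Plume center vt = 0.0444 × 402 = 17.8488 m, so the well at 32.5 m is 14.6512 m downgradient of the peak.
√(4πDt) = 22.18 m, giving peak height M/(n_e·A·√(4πDt)) = 48.8/(0.30 × 5.32 × 22.18) = 1.379 kg/m³.
(x−vt)²/(4Dt) = (14.6512)²/(4 × 0.0974 × 402) = 1.371; exp(−1.371) = 0.2539.
C = 1.379 × 0.2539 = 0.350 kg/m³.

0.350 kg/m³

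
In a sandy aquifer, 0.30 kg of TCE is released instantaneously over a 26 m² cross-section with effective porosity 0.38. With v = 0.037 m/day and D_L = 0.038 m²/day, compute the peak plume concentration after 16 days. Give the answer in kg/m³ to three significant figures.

The peak of an instantaneous 1D plume sits at x = vt; there the Gaussian factor is 1 and C_max = M/(n_e·A·√(4πDt)), where n_e·A is the pore area the mass is dissolved in.
√(4πDt) = √(4π × 0.038 × 16) = 2.764 m, so C_max = 0.30/(0.38 × 26 × 2.764) = 0.0110 kg/m³.

0.0110 kg/m³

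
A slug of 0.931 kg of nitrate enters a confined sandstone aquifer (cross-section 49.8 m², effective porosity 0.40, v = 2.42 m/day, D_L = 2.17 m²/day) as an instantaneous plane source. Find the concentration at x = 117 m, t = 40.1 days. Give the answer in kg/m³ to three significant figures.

0.000450 kg/m³

For an instantaneous plane source, C(x,t) = M/(n_e·A·√(4πDt)) · exp(−(x−vt)²/(4Dt)), with n_e·A the pore (flow) area.
Plume center vt = 2.42 × 40.1 = 97.042 m, so the well at 117 m is 19.958 m downgradient of the peak.
√(4πDt) = 33.07 m, giving peak height M/(n_e·A·√(4πDt)) = 0.931/(0.40 × 49.8 × 33.07) = 0.001413 kg/m³.
(x−vt)²/(4Dt) = (19.958)²/(4 × 2.17 × 40.1) = 1.144; exp(−1.144) = 0.3185.
C = 0.001413 × 0.3185 = 0.000450 kg/m³.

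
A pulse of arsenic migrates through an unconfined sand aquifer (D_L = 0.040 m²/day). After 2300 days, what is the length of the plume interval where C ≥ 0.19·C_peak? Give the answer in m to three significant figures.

49.4 m

The plume is Gaussian with σ = √(2Dt) = √(2 × 0.040 × 2300) = 13.56 m.
C/C_peak = exp(−Δx²/(2σ²)) = 0.19 ⇒ Δx = σ·√(−2 ln 0.19) = 13.56 × 1.822 = 24.71 m.
Width = 2Δx = 49.4 m.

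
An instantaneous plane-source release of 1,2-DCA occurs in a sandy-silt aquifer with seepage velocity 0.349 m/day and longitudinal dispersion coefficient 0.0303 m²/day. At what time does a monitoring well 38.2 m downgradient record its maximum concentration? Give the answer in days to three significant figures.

109 days

For the 1D instantaneous-source solution, setting ∂C/∂t = 0 at fixed x gives v²t² + 2Dt − x² = 0, so t = (√(D² + v²x²) − D)/v².
√(D² + v²x²) = √(0.0303² + 0.349² × 38.2²) = 13.33; v² = 0.121801.
t = (13.33 − 0.0303)/0.121801 = 109 days (vs. the pure-advection estimate x/v = 109 d).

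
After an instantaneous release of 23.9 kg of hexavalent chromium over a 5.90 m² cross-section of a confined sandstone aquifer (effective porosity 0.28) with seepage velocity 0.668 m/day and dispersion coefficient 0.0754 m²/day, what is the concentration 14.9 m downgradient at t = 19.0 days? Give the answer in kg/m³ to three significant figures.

For an instantaneous plane source, C(x,t) = M/(n_e·A·√(4πDt)) · exp(−(x−vt)²/(4Dt)), with n_e·A the pore (flow) area.
Plume center vt = 0.668 × 19.0 = 12.692 m, so the well at 14.9 m is 2.208 m downgradient of the peak.
√(4πDt) = 4.243 m, giving peak height M/(n_e·A·√(4πDt)) = 23.9/(0.28 × 5.90 × 4.243) = 3.410 kg/m³.
(x−vt)²/(4Dt) = (2.208)²/(4 × 0.0754 × 19.0) = 0.8508; exp(−0.8508) = 0.4271.
C = 3.410 × 0.4271 = 1.46 kg/m³.

1.46 kg/m³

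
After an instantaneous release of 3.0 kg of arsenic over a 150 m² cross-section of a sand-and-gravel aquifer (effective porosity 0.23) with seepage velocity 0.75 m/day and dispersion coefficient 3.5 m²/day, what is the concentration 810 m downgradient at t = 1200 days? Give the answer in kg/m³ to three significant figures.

For an instantaneous plane source, C(x,t) = M/(n_e·A·√(4πDt)) · exp(−(x−vt)²/(4Dt)), with n_e·A the pore (flow) area.
Plume center vt = 0.75 × 1200 = 900 m, so the well at 810 m is 90 m upgradient of the peak.
√(4πDt) = 229.7 m, giving peak height M/(n_e·A·√(4πDt)) = 3.0/(0.23 × 150 × 229.7) = 0.0003786 kg/m³.
(x−vt)²/(4Dt) = (-90)²/(4 × 3.5 × 1200) = 0.4821; exp(−0.4821) = 0.6175.
C = 0.0003786 × 0.6175 = 0.000234 kg/m³.

0.000234 kg/m³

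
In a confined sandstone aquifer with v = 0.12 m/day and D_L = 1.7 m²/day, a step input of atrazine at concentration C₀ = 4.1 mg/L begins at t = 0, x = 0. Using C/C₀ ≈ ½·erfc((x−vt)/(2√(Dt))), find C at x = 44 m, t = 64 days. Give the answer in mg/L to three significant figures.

0.0283 mg/L

For a continuous step input, C/C₀ ≈ ½·erfc((x−vt)/(2√(Dt))).
vt = 0.12 × 64 = 7.68 m and 2√(Dt) = 2√(1.7 × 64) = 20.86 m.
Argument (x−vt)/(2√(Dt)) = (44 − 7.68)/20.86 = 1.741; ½·erfc(1.741) = 0.006905.
C = 4.1 × 0.006905 = 0.0283 mg/L.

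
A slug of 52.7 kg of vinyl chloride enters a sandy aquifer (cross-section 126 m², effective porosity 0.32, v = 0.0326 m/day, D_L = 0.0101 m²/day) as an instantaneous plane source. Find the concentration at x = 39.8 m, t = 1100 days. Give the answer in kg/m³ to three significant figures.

For an instantaneous plane source, C(x,t) = M/(n_e·A·√(4πDt)) · exp(−(x−vt)²/(4Dt)), with n_e·A the pore (flow) area.
Plume center vt = 0.0326 × 1100 = 35.86 m, so the well at 39.8 m is 3.94 m downgradient of the peak.
√(4πDt) = 11.82 m, giving peak height M/(n_e·A·√(4πDt)) = 52.7/(0.32 × 126 × 11.82) = 0.1106 kg/m³.
(x−vt)²/(4Dt) = (3.94)²/(4 × 0.0101 × 1100) = 0.3493; exp(−0.3493) = 0.7052.
C = 0.1106 × 0.7052 = 0.0780 kg/m³.

0.0780 kg/m³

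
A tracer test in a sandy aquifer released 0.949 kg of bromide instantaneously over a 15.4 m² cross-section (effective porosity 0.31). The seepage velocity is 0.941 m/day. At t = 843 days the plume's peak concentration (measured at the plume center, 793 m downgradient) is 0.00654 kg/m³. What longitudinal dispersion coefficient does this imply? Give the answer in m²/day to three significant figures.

At the plume center C_max = M/(n_e·A·√(4πDt)), so D = M²/(4πt·(n_e·A·C_max)²).
n_e·A·C_max = 0.31 × 15.4 × 0.00654 = 0.03122 kg/m.
D = 0.949²/(4π × 843 × 0.03122²) = 0.0872 m²/day.

0.0872 m²/day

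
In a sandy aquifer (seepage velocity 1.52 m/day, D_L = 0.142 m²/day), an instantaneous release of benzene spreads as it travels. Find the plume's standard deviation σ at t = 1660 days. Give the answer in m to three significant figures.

21.7 m

Dispersive spreading gives a Gaussian with σ² = 2Dt; advection only shifts the center.
σ = √(2 × 0.142 × 1660) = 21.7 m.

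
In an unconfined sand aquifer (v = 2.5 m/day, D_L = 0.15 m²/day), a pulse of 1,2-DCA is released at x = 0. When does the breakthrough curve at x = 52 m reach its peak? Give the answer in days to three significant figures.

20.8 days

For the 1D instantaneous-source solution, setting ∂C/∂t = 0 at fixed x gives v²t² + 2Dt − x² = 0, so t = (√(D² + v²x²) − D)/v².
√(D² + v²x²) = √(0.15² + 2.5² × 52²) = 130.0; v² = 6.25.
t = (130.0 − 0.15)/6.25 = 20.8 days (vs. the pure-advection estimate x/v = 20.8 d).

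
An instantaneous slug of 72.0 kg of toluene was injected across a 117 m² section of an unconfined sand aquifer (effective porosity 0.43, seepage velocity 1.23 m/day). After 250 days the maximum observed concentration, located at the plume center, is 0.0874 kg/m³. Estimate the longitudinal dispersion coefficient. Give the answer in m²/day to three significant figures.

At the plume center C_max = M/(n_e·A·√(4πDt)), so D = M²/(4πt·(n_e·A·C_max)²).
n_e·A·C_max = 0.43 × 117 × 0.0874 = 4.397 kg/m.
D = 72.0²/(4π × 250 × 4.397²) = 0.0853 m²/day.

0.0853 m²/day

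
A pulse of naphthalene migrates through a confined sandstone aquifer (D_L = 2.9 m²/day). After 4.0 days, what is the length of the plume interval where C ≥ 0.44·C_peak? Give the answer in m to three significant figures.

The plume is Gaussian with σ = √(2Dt) = √(2 × 2.9 × 4.0) = 4.817 m.
C/C_peak = exp(−Δx²/(2σ²)) = 0.44 ⇒ Δx = σ·√(−2 ln 0.44) = 4.817 × 1.281 = 6.171 m.
Width = 2Δx = 12.3 m.

12.3 m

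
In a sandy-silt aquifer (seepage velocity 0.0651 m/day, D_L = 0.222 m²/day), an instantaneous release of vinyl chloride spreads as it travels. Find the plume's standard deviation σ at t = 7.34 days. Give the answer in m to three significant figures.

1.81 m

Dispersive spreading gives a Gaussian with σ² = 2Dt; advection only shifts the center.
σ = √(2 × 0.222 × 7.34) = 1.81 m.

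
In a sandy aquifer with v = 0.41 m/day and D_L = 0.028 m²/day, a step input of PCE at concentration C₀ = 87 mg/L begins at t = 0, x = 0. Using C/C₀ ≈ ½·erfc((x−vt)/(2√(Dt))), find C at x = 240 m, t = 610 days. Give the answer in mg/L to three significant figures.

83.3 mg/L

For a continuous step input, C/C₀ ≈ ½·erfc((x−vt)/(2√(Dt))).
vt = 0.41 × 610 = 250.1 m and 2√(Dt) = 2√(0.028 × 610) = 8.266 m.
Argument (x−vt)/(2√(Dt)) = (240 − 250.1)/8.266 = -1.222; ½·erfc(-1.222) = 0.9580.
C = 87 × 0.9580 = 83.3 mg/L.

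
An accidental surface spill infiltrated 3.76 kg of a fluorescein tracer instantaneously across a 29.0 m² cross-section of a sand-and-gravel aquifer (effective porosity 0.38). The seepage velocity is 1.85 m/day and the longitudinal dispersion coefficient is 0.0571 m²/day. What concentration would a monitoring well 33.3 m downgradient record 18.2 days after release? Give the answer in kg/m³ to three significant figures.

0.0914 kg/m³

For an instantaneous plane source, C(x,t) = M/(n_e·A·√(4πDt)) · exp(−(x−vt)²/(4Dt)), with n_e·A the pore (flow) area.
Plume center vt = 1.85 × 18.2 = 33.67 m, so the well at 33.3 m is 0.37 m upgradient of the peak.
√(4πDt) = 3.614 m, giving peak height M/(n_e·A·√(4πDt)) = 3.76/(0.38 × 29.0 × 3.614) = 0.09441 kg/m³.
(x−vt)²/(4Dt) = (-0.37)²/(4 × 0.0571 × 18.2) = 0.03293; exp(−0.03293) = 0.9676.
C = 0.09441 × 0.9676 = 0.0914 kg/m³.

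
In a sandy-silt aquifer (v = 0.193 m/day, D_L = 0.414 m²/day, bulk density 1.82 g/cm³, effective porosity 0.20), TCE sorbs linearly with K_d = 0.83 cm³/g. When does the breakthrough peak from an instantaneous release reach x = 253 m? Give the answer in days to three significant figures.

11100 days

Retardation factor R = 1 + ρ_b·K_d/n = 1 + 1.82 × 0.83/0.20 = 8.553.
Sorption retards both mechanisms: v_R = v/R = 0.02257 m/day, D_R = D/R = 0.04840 m²/day.
Peak time from v_R²t² + 2D_R t − x² = 0: t = (√(D_R² + v_R²x²) − D_R)/v_R².
√(D_R² + v_R²x²) = √(0.04840² + 0.02257² × 253²) = 5.710; v_R² = 0.0005094.
t = (5.710 − 0.04840)/0.0005094 = 11100 days.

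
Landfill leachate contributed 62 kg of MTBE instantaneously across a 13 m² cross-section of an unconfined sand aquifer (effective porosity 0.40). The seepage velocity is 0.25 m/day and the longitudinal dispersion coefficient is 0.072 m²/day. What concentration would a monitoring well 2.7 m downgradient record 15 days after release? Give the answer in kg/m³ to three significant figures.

2.51 kg/m³

For an instantaneous plane source, C(x,t) = M/(n_e·A·√(4πDt)) · exp(−(x−vt)²/(4Dt)), with n_e·A the pore (flow) area.
Plume center vt = 0.25 × 15 = 3.75 m, so the well at 2.7 m is 1.05 m upgradient of the peak.
√(4πDt) = 3.684 m, giving peak height M/(n_e·A·√(4πDt)) = 62/(0.40 × 13 × 3.684) = 3.236 kg/m³.
(x−vt)²/(4Dt) = (-1.05)²/(4 × 0.072 × 15) = 0.2552; exp(−0.2552) = 0.7748.
C = 3.236 × 0.7748 = 2.51 kg/m³.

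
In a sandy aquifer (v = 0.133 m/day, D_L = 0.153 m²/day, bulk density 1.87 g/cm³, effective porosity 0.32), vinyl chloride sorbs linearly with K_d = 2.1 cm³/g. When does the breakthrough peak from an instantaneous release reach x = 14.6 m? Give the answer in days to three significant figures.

Retardation factor R = 1 + ρ_b·K_d/n = 1 + 1.87 × 2.1/0.32 = 13.27.
Sorption retards both mechanisms: v_R = v/R = 0.01002 m/day, D_R = D/R = 0.01153 m²/day.
Peak time from v_R²t² + 2D_R t − x² = 0: t = (√(D_R² + v_R²x²) − D_R)/v_R².
√(D_R² + v_R²x²) = √(0.01153² + 0.01002² × 14.6²) = 0.1467; v_R² = 0.0001004.
t = (0.1467 − 0.01153)/0.0001004 = 1350 days.

1350 days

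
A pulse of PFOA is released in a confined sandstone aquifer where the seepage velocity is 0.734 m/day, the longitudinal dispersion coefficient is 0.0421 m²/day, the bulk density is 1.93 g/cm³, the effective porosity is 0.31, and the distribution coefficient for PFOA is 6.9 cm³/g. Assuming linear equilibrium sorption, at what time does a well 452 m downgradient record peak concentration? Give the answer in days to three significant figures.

27100 days

Retardation factor R = 1 + ρ_b·K_d/n = 1 + 1.93 × 6.9/0.31 = 43.96.
Sorption retards both mechanisms: v_R = v/R = 0.01670 m/day, D_R = D/R = 0.0009577 m²/day.
Peak time from v_R²t² + 2D_R t − x² = 0: t = (√(D_R² + v_R²x²) − D_R)/v_R².
√(D_R² + v_R²x²) = √(0.0009577² + 0.01670² × 452²) = 7.548; v_R² = 0.0002789.
t = (7.548 − 0.0009577)/0.0002789 = 27100 days.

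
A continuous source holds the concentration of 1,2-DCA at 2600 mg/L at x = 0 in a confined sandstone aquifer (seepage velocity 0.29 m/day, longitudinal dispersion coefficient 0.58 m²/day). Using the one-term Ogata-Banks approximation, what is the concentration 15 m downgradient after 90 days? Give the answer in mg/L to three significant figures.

For a continuous step input, C/C₀ ≈ ½·erfc((x−vt)/(2√(Dt))).
vt = 0.29 × 90 = 26.1 m and 2√(Dt) = 2√(0.58 × 90) = 14.45 m.
Argument (x−vt)/(2√(Dt)) = (15 − 26.1)/14.45 = -0.7682; ½·erfc(-0.7682) = 0.8613.
C = 2600 × 0.8613 = 2240 mg/L.

2240 mg/L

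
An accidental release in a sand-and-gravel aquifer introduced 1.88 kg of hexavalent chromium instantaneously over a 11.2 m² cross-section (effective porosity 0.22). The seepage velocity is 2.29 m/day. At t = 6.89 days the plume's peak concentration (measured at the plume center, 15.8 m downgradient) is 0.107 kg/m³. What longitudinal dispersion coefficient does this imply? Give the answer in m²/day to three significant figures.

At the plume center C_max = M/(n_e·A·√(4πDt)), so D = M²/(4πt·(n_e·A·C_max)²).
n_e·A·C_max = 0.22 × 11.2 × 0.107 = 0.2636 kg/m.
D = 1.88²/(4π × 6.89 × 0.2636²) = 0.587 m²/day.

0.587 m²/day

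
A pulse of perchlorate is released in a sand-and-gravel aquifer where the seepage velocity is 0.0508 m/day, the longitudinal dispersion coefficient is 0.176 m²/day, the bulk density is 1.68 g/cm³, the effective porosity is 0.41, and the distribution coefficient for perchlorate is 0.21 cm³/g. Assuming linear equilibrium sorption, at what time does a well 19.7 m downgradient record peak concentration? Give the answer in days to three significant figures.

606 days

Retardation factor R = 1 + ρ_b·K_d/n = 1 + 1.68 × 0.21/0.41 = 1.860.
Sorption retards both mechanisms: v_R = v/R = 0.02731 m/day, D_R = D/R = 0.09462 m²/day.
Peak time from v_R²t² + 2D_R t − x² = 0: t = (√(D_R² + v_R²x²) − D_R)/v_R².
√(D_R² + v_R²x²) = √(0.09462² + 0.02731² × 19.7²) = 0.5463; v_R² = 0.0007458.
t = (0.5463 − 0.09462)/0.0007458 = 606 days.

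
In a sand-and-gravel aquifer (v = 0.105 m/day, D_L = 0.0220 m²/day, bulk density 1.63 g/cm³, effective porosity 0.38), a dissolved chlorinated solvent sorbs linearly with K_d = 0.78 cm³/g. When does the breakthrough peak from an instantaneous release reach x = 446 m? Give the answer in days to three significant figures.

18500 days

Retardation factor R = 1 + ρ_b·K_d/n = 1 + 1.63 × 0.78/0.38 = 4.346.
Sorption retards both mechanisms: v_R = v/R = 0.02416 m/day, D_R = D/R = 0.005062 m²/day.
Peak time from v_R²t² + 2D_R t − x² = 0: t = (√(D_R² + v_R²x²) − D_R)/v_R².
√(D_R² + v_R²x²) = √(0.005062² + 0.02416² × 446²) = 10.78; v_R² = 0.0005837.
t = (10.78 − 0.005062)/0.0005837 = 18500 days.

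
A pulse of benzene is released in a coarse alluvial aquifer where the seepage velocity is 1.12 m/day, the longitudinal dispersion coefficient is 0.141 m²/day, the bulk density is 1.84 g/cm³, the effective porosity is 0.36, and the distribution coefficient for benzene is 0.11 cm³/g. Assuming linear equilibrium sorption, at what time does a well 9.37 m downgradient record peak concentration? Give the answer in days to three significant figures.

Retardation factor R = 1 + ρ_b·K_d/n = 1 + 1.84 × 0.11/0.36 = 1.562.
Sorption retards both mechanisms: v_R = v/R = 0.7170 m/day, D_R = D/R = 0.09027 m²/day.
Peak time from v_R²t² + 2D_R t − x² = 0: t = (√(D_R² + v_R²x²) − D_R)/v_R².
√(D_R² + v_R²x²) = √(0.09027² + 0.7170² × 9.37²) = 6.719; v_R² = 0.5141.
t = (6.719 − 0.09027)/0.5141 = 12.9 days.

12.9 days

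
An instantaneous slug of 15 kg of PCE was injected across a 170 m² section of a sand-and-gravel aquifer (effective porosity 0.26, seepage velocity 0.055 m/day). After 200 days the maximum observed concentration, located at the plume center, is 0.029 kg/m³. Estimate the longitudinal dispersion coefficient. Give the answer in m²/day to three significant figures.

At the plume center C_max = M/(n_e·A·√(4πDt)), so D = M²/(4πt·(n_e·A·C_max)²).
n_e·A·C_max = 0.26 × 170 × 0.029 = 1.282 kg/m.
D = 15²/(4π × 200 × 1.282²) = 0.0545 m²/day.

0.0545 m²/day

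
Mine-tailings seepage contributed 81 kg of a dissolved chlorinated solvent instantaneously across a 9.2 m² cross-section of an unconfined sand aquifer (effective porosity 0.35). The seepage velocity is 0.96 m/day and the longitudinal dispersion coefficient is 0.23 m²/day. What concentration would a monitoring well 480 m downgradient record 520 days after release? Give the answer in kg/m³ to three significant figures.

For an instantaneous plane source, C(x,t) = M/(n_e·A·√(4πDt)) · exp(−(x−vt)²/(4Dt)), with n_e·A the pore (flow) area.
Plume center vt = 0.96 × 520 = 499.2 m, so the well at 480 m is 19.2 m upgradient of the peak.
√(4πDt) = 38.77 m, giving peak height M/(n_e·A·√(4πDt)) = 81/(0.35 × 9.2 × 38.77) = 0.6488 kg/m³.
(x−vt)²/(4Dt) = (-19.2)²/(4 × 0.23 × 520) = 0.7706; exp(−0.7706) = 0.4627.
C = 0.6488 × 0.4627 = 0.300 kg/m³.

0.300 kg/m³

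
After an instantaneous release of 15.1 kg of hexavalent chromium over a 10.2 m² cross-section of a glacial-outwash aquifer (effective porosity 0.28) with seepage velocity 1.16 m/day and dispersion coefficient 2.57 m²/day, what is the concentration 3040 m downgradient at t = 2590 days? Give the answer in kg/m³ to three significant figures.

0.0174 kg/m³

For an instantaneous plane source, C(x,t) = M/(n_e·A·√(4πDt)) · exp(−(x−vt)²/(4Dt)), with n_e·A the pore (flow) area.
Plume center vt = 1.16 × 2590 = 3004.4 m, so the well at 3040 m is 35.6 m downgradient of the peak.
√(4πDt) = 289.2 m, giving peak height M/(n_e·A·√(4πDt)) = 15.1/(0.28 × 10.2 × 289.2) = 0.01828 kg/m³.
(x−vt)²/(4Dt) = (35.6)²/(4 × 2.57 × 2590) = 0.04760; exp(−0.04760) = 0.9535.
C = 0.01828 × 0.9535 = 0.0174 kg/m³.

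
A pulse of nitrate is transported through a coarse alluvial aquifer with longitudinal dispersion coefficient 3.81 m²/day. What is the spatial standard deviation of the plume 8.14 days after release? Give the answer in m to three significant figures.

Dispersive spreading gives a Gaussian with σ² = 2Dt; advection only shifts the center.
σ = √(2 × 3.81 × 8.14) = 7.88 m.

7.88 m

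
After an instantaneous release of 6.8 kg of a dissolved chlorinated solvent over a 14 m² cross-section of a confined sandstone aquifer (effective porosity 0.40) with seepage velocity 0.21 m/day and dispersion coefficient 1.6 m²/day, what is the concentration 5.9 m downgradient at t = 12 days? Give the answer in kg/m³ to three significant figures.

For an instantaneous plane source, C(x,t) = M/(n_e·A·√(4πDt)) · exp(−(x−vt)²/(4Dt)), with n_e·A the pore (flow) area.
Plume center vt = 0.21 × 12 = 2.52 m, so the well at 5.9 m is 3.38 m downgradient of the peak.
√(4πDt) = 15.53 m, giving peak height M/(n_e·A·√(4πDt)) = 6.8/(0.40 × 14 × 15.53) = 0.07819 kg/m³.
(x−vt)²/(4Dt) = (3.38)²/(4 × 1.6 × 12) = 0.1488; exp(−0.1488) = 0.8617.
C = 0.07819 × 0.8617 = 0.0674 kg/m³.

0.0674 kg/m³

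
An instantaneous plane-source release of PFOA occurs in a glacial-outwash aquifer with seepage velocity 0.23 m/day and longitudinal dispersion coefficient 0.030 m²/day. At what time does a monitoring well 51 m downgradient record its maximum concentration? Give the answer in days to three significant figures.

221 days

For the 1D instantaneous-source solution, setting ∂C/∂t = 0 at fixed x gives v²t² + 2Dt − x² = 0, so t = (√(D² + v²x²) − D)/v².
√(D² + v²x²) = √(0.030² + 0.23² × 51²) = 11.73; v² = 0.0529.
t = (11.73 − 0.030)/0.0529 = 221 days (vs. the pure-advection estimate x/v = 222 d).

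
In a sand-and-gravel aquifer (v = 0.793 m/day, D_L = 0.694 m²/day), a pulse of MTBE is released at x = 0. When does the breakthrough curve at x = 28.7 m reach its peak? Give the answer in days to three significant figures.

35.1 days

For the 1D instantaneous-source solution, setting ∂C/∂t = 0 at fixed x gives v²t² + 2Dt − x² = 0, so t = (√(D² + v²x²) − D)/v².
√(D² + v²x²) = √(0.694² + 0.793² × 28.7²) = 22.77; v² = 0.628849.
t = (22.77 − 0.694)/0.628849 = 35.1 days (vs. the pure-advection estimate x/v = 36.2 d).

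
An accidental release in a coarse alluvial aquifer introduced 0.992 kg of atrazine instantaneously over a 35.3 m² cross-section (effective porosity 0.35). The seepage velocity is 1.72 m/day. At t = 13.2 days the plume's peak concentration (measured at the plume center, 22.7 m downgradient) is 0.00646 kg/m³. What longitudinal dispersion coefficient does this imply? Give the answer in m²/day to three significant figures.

0.931 m²/day

At the plume center C_max = M/(n_e·A·√(4πDt)), so D = M²/(4πt·(n_e·A·C_max)²).
n_e·A·C_max = 0.35 × 35.3 × 0.00646 = 0.07981 kg/m.
D = 0.992²/(4π × 13.2 × 0.07981²) = 0.931 m²/day.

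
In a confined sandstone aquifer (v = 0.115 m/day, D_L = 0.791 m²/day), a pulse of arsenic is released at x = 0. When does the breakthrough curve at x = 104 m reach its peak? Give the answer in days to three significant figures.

847 days

For the 1D instantaneous-source solution, setting ∂C/∂t = 0 at fixed x gives v²t² + 2Dt − x² = 0, so t = (√(D² + v²x²) − D)/v².
√(D² + v²x²) = √(0.791² + 0.115² × 104²) = 11.99; v² = 0.013225.
t = (11.99 − 0.791)/0.013225 = 847 days (vs. the pure-advection estimate x/v = 904 d).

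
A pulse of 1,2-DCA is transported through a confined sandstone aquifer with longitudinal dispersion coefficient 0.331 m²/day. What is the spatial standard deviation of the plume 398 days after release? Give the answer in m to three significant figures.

16.2 m

Dispersive spreading gives a Gaussian with σ² = 2Dt; advection only shifts the center.
σ = √(2 × 0.331 × 398) = 16.2 m.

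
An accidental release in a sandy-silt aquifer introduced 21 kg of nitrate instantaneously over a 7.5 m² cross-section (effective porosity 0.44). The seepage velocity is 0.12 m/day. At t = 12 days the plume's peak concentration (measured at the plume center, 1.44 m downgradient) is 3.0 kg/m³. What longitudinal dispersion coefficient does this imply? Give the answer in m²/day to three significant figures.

0.0298 m²/day

At the plume center C_max = M/(n_e·A·√(4πDt)), so D = M²/(4πt·(n_e·A·C_max)²).
n_e·A·C_max = 0.44 × 7.5 × 3.0 = 9.900 kg/m.
D = 21²/(4π × 12 × 9.900²) = 0.0298 m²/day.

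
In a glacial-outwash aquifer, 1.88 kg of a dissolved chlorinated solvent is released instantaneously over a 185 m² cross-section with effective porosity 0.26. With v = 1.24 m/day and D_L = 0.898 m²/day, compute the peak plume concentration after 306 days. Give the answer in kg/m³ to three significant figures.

The peak of an instantaneous 1D plume sits at x = vt; there the Gaussian factor is 1 and C_max = M/(n_e·A·√(4πDt)), where n_e·A is the pore area the mass is dissolved in.
√(4πDt) = √(4π × 0.898 × 306) = 58.76 m, so C_max = 1.88/(0.26 × 185 × 58.76) = 0.000665 kg/m³.

0.000665 kg/m³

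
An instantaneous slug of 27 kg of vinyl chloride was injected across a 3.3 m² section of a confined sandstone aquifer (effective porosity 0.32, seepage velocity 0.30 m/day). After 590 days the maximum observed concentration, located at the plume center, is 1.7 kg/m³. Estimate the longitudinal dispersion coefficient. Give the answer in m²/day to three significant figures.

0.0305 m²/day

At the plume center C_max = M/(n_e·A·√(4πDt)), so D = M²/(4πt·(n_e·A·C_max)²).
n_e·A·C_max = 0.32 × 3.3 × 1.7 = 1.795 kg/m.
D = 27²/(4π × 590 × 1.795²) = 0.0305 m²/day.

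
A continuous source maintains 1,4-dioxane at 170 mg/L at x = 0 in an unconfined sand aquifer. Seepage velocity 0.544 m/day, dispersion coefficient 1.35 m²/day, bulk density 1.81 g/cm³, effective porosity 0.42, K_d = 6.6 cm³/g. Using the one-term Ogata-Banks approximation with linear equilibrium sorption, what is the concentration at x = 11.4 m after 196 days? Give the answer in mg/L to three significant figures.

5.66 mg/L

Retardation factor R = 1 + ρ_b·K_d/n = 1 + 1.81 × 6.6/0.42 = 29.44.
Sorption retards both mechanisms: v_R = v/R = 0.01848 m/day, D_R = D/R = 0.04586 m²/day.
v_R·t = 0.01848 × 196 = 3.62208 m; 2√(D_R t) = 5.996 m; argument = (11.4 − 3.62208)/5.996 = 1.297.
C = C₀ × ½·erfc(1.297) = 170 × 0.03331 = 5.66 mg/L.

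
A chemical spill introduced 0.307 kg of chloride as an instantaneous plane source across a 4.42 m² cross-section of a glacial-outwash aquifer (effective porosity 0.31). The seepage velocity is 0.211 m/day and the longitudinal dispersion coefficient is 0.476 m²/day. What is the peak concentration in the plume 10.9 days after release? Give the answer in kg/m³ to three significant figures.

0.0277 kg/m³

The peak of an instantaneous 1D plume sits at x = vt; there the Gaussian factor is 1 and C_max = M/(n_e·A·√(4πDt)), where n_e·A is the pore area the mass is dissolved in.
√(4πDt) = √(4π × 0.476 × 10.9) = 8.075 m, so C_max = 0.307/(0.31 × 4.42 × 8.075) = 0.0277 kg/m³.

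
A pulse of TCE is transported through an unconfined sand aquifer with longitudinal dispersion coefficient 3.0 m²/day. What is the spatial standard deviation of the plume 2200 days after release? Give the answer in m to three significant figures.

115 m

Dispersive spreading gives a Gaussian with σ² = 2Dt; advection only shifts the center.
σ = √(2 × 3.0 × 2200) = 115 m.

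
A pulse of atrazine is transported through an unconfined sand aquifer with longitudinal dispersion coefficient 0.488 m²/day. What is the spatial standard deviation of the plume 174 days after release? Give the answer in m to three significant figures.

13.0 m

Dispersive spreading gives a Gaussian with σ² = 2Dt; advection only shifts the center.
σ = √(2 × 0.488 × 174) = 13.0 m.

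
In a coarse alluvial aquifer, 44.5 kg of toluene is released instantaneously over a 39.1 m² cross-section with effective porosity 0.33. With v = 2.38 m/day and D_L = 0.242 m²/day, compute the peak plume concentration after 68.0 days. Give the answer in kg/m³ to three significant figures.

The peak of an instantaneous 1D plume sits at x = vt; there the Gaussian factor is 1 and C_max = M/(n_e·A·√(4πDt)), where n_e·A is the pore area the mass is dissolved in.
√(4πDt) = √(4π × 0.242 × 68.0) = 14.38 m, so C_max = 44.5/(0.33 × 39.1 × 14.38) = 0.240 kg/m³.

0.240 kg/m³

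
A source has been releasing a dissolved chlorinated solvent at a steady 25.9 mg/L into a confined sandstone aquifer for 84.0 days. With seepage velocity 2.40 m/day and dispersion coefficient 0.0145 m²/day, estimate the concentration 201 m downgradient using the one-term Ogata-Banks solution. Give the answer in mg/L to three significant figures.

For a continuous step input, C/C₀ ≈ ½·erfc((x−vt)/(2√(Dt))).
vt = 2.40 × 84.0 = 201.6 m and 2√(Dt) = 2√(0.0145 × 84.0) = 2.207 m.
Argument (x−vt)/(2√(Dt)) = (201 − 201.6)/2.207 = -0.2719; ½·erfc(-0.2719) = 0.6497.
C = 25.9 × 0.6497 = 16.8 mg/L.

16.8 mg/L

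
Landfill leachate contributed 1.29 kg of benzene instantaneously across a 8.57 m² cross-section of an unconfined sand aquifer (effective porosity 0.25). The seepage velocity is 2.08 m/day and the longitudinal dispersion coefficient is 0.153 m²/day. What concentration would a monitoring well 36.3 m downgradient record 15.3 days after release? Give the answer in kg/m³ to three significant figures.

0.0131 kg/m³

For an instantaneous plane source, C(x,t) = M/(n_e·A·√(4πDt)) · exp(−(x−vt)²/(4Dt)), with n_e·A the pore (flow) area.
Plume center vt = 2.08 × 15.3 = 31.824 m, so the well at 36.3 m is 4.476 m downgradient of the peak.
√(4πDt) = 5.424 m, giving peak height M/(n_e·A·√(4πDt)) = 1.29/(0.25 × 8.57 × 5.424) = 0.1110 kg/m³.
(x−vt)²/(4Dt) = (4.476)²/(4 × 0.153 × 15.3) = 2.140; exp(−2.140) = 0.1177.
C = 0.1110 × 0.1177 = 0.0131 kg/m³.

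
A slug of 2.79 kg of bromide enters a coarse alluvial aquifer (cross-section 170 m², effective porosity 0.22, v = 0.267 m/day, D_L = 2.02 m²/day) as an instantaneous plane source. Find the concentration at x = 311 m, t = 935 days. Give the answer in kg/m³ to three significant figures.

0.000294 kg/m³

For an instantaneous plane source, C(x,t) = M/(n_e·A·√(4πDt)) · exp(−(x−vt)²/(4Dt)), with n_e·A the pore (flow) area.
Plume center vt = 0.267 × 935 = 249.645 m, so the well at 311 m is 61.355 m downgradient of the peak.
√(4πDt) = 154.1 m, giving peak height M/(n_e·A·√(4πDt)) = 2.79/(0.22 × 170 × 154.1) = 0.0004841 kg/m³.
(x−vt)²/(4Dt) = (61.355)²/(4 × 2.02 × 935) = 0.4983; exp(−0.4983) = 0.6076.
C = 0.0004841 × 0.6076 = 0.000294 kg/m³.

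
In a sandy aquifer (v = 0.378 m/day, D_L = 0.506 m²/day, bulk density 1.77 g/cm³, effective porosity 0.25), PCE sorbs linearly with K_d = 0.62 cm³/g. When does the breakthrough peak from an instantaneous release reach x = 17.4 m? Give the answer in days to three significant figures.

230 days

Retardation factor R = 1 + ρ_b·K_d/n = 1 + 1.77 × 0.62/0.25 = 5.390.
Sorption retards both mechanisms: v_R = v/R = 0.07013 m/day, D_R = D/R = 0.09388 m²/day.
Peak time from v_R²t² + 2D_R t − x² = 0: t = (√(D_R² + v_R²x²) − D_R)/v_R².
√(D_R² + v_R²x²) = √(0.09388² + 0.07013² × 17.4²) = 1.224; v_R² = 0.004918.
t = (1.224 − 0.09388)/0.004918 = 230 days.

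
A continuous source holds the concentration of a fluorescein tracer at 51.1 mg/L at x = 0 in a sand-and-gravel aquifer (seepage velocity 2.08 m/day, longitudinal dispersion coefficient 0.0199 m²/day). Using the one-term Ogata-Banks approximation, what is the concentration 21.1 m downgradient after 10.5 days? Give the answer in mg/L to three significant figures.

44.7 mg/L

For a continuous step input, C/C₀ ≈ ½·erfc((x−vt)/(2√(Dt))).
vt = 2.08 × 10.5 = 21.84 m and 2√(Dt) = 2√(0.0199 × 10.5) = 0.9142 m.
Argument (x−vt)/(2√(Dt)) = (21.1 − 21.84)/0.9142 = -0.8095; ½·erfc(-0.8095) = 0.8739.
C = 51.1 × 0.8739 = 44.7 mg/L.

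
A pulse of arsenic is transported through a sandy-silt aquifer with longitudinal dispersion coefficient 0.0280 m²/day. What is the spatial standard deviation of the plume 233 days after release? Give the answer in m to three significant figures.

3.61 m

Dispersive spreading gives a Gaussian with σ² = 2Dt; advection only shifts the center.
σ = √(2 × 0.0280 × 233) = 3.61 m.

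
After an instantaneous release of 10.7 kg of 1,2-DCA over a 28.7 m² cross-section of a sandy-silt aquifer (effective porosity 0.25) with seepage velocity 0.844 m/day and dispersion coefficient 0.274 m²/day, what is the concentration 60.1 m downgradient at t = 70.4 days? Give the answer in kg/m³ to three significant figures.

For an instantaneous plane source, C(x,t) = M/(n_e·A·√(4πDt)) · exp(−(x−vt)²/(4Dt)), with n_e·A the pore (flow) area.
Plume center vt = 0.844 × 70.4 = 59.4176 m, so the well at 60.1 m is 0.6824 m downgradient of the peak.
√(4πDt) = 15.57 m, giving peak height M/(n_e·A·√(4πDt)) = 10.7/(0.25 × 28.7 × 15.57) = 0.09578 kg/m³.
(x−vt)²/(4Dt) = (0.6824)²/(4 × 0.274 × 70.4) = 0.006035; exp(−0.006035) = 0.9940.
C = 0.09578 × 0.9940 = 0.0952 kg/m³.

0.0952 kg/m³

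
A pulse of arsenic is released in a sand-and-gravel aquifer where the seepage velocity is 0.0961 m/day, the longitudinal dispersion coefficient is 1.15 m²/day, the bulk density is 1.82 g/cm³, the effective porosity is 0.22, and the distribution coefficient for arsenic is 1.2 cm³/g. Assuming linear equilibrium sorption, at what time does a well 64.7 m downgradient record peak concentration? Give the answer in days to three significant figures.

Retardation factor R = 1 + ρ_b·K_d/n = 1 + 1.82 × 1.2/0.22 = 10.93.
Sorption retards both mechanisms: v_R = v/R = 0.008792 m/day, D_R = D/R = 0.1052 m²/day.
Peak time from v_R²t² + 2D_R t − x² = 0: t = (√(D_R² + v_R²x²) − D_R)/v_R².
√(D_R² + v_R²x²) = √(0.1052² + 0.008792² × 64.7²) = 0.5785; v_R² = 7.730e-05.
t = (0.5785 − 0.1052)/7.730e-05 = 6120 days.

6120 days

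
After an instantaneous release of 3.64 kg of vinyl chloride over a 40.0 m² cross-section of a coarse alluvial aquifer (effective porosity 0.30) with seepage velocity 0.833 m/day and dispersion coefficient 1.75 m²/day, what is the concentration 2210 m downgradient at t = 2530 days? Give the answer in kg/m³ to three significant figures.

0.000710 kg/m³

For an instantaneous plane source, C(x,t) = M/(n_e·A·√(4πDt)) · exp(−(x−vt)²/(4Dt)), with n_e·A the pore (flow) area.
Plume center vt = 0.833 × 2530 = 2107.49 m, so the well at 2210 m is 102.51 m downgradient of the peak.
√(4πDt) = 235.9 m, giving peak height M/(n_e·A·√(4πDt)) = 3.64/(0.30 × 40.0 × 235.9) = 0.001286 kg/m³.
(x−vt)²/(4Dt) = (102.51)²/(4 × 1.75 × 2530) = 0.5934; exp(−0.5934) = 0.5524.
C = 0.001286 × 0.5524 = 0.000710 kg/m³.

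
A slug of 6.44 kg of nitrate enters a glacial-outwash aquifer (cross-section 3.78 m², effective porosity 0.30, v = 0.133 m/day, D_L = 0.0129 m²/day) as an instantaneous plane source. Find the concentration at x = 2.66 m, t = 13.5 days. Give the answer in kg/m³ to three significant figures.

For an instantaneous plane source, C(x,t) = M/(n_e·A·√(4πDt)) · exp(−(x−vt)²/(4Dt)), with n_e·A the pore (flow) area.
Plume center vt = 0.133 × 13.5 = 1.7955 m, so the well at 2.66 m is 0.8645 m downgradient of the peak.
√(4πDt) = 1.479 m, giving peak height M/(n_e·A·√(4πDt)) = 6.44/(0.30 × 3.78 × 1.479) = 3.840 kg/m³.
(x−vt)²/(4Dt) = (0.8645)²/(4 × 0.0129 × 13.5) = 1.073; exp(−1.073) = 0.3420.
C = 3.840 × 0.3420 = 1.31 kg/m³.

1.31 kg/m³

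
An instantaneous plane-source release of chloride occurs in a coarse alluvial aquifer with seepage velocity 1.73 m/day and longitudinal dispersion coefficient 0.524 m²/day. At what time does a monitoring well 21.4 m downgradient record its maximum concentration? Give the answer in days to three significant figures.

For the 1D instantaneous-source solution, setting ∂C/∂t = 0 at fixed x gives v²t² + 2Dt − x² = 0, so t = (√(D² + v²x²) − D)/v².
√(D² + v²x²) = √(0.524² + 1.73² × 21.4²) = 37.03; v² = 2.9929.
t = (37.03 − 0.524)/2.9929 = 12.2 days (vs. the pure-advection estimate x/v = 12.4 d).

12.2 days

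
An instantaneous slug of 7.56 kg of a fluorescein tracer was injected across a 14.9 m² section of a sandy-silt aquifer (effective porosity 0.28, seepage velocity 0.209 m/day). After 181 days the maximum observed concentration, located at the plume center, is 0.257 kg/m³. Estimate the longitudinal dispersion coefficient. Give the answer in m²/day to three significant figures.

0.0219 m²/day

At the plume center C_max = M/(n_e·A·√(4πDt)), so D = M²/(4πt·(n_e·A·C_max)²).
n_e·A·C_max = 0.28 × 14.9 × 0.257 = 1.072 kg/m.
D = 7.56²/(4π × 181 × 1.072²) = 0.0219 m²/day.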